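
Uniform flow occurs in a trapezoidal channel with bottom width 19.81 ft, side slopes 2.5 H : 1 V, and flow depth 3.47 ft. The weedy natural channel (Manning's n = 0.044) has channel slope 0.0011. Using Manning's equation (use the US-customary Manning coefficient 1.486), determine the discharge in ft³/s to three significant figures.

208 ft³/s

A = (b + z·y)·y = (19.81 + 2.5×3.47)×3.47 = 98.84 ft²
P = b + 2y√(1+z²) = 19.81 + 2×3.47×√(1+2.5²) = 38.50 ft
R = A/P = 98.84/38.50 = 2.568 ft
Q = (1.486/n)·A·R^(2/3)·S^(1/2) = (1.486/0.044) × 98.84 × 2.568^(2/3) × 0.0011^(1/2) = 207.6 ft³/s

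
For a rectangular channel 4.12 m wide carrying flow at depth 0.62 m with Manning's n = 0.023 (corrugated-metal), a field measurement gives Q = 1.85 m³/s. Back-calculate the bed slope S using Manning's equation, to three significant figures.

A = b·y = 4.12 × 0.62 = 2.554 m²
P = b + 2y = 4.12 + 2×0.62 = 5.360 m
R = A/P = 2.554/5.360 = 0.4766 m
S = (Q·n / (1·A·R^(2/3)))² = (1.85×0.023 / (1×2.554×0.6101))² = 0.0007454

0.000745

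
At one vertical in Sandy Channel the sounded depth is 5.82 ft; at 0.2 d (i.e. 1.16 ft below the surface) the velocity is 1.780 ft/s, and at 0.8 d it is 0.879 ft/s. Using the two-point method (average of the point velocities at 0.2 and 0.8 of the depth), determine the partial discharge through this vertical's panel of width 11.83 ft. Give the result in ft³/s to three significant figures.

91.5 ft³/s

v̄ = (1.780 + 0.879) / 2 = 1.330 ft/s
q = v̄ × d × w = 1.330 × 5.82 × 11.83 = 91.54 ft³/s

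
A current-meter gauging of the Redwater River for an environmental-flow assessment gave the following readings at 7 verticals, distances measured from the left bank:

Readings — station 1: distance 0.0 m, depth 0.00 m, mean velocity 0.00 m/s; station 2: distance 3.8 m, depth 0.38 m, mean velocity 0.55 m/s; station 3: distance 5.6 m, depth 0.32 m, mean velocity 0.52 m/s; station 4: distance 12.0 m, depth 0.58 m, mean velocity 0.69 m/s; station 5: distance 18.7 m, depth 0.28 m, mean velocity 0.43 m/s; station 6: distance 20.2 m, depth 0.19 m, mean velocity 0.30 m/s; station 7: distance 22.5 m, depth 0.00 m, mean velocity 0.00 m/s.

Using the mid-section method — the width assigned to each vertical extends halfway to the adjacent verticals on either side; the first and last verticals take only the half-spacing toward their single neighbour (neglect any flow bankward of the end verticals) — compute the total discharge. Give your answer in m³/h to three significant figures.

16200 m³/h

w_2 = (5.6 − 0.0)/2 = 2.8 m; q_2 = 0.55 × 0.38 × 2.8 = 0.5852 m³/s
w_3 = (12.0 − 3.8)/2 = 4.1 m; q_3 = 0.52 × 0.32 × 4.1 = 0.6822 m³/s
w_4 = (18.7 − 5.6)/2 = 6.55 m; q_4 = 0.69 × 0.58 × 6.55 = 2.621 m³/s
w_5 = (20.2 − 12.0)/2 = 4.1 m; q_5 = 0.43 × 0.28 × 4.1 = 0.4936 m³/s
w_6 = (22.5 − 18.7)/2 = 1.9 m; q_6 = 0.30 × 0.19 × 1.9 = 0.1083 m³/s
Stations 1, 7 contribute zero (depth or velocity is 0).
Q = Σ qᵢ = 4.491 m³/s
= 4.491 × 3600 = 16170 m³/h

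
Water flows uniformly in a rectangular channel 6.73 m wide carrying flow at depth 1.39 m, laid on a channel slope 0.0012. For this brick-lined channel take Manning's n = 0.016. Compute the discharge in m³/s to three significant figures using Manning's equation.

A = b·y = 6.73 × 1.39 = 9.355 m²
P = b + 2y = 6.73 + 2×1.39 = 9.510 m
R = A/P = 9.355/9.510 = 0.9837 m
Q = (1/n)·A·R^(2/3)·S^(1/2) = (1/0.016) × 9.355 × 0.9837^(2/3) × 0.0012^(1/2) = 20.03 m³/s

20.0 m³/s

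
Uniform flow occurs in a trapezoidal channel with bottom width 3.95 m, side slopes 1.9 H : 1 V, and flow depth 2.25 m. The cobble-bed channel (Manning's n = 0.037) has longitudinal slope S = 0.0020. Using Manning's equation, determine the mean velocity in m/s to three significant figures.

1.48 m/s

A = (b + z·y)·y = (3.95 + 1.9×2.25)×2.25 = 18.51 m²
P = b + 2y√(1+z²) = 3.95 + 2×2.25×√(1+1.9²) = 13.61 m
R = A/P = 18.51/13.61 = 1.360 m
Q = (1/n)·A·R^(2/3)·S^(1/2) = (1/0.037) × 18.51 × 1.360^(2/3) × 0.0020^(1/2) = 27.45 m³/s
V = Q/A = 27.45/18.51 = 1.483 m/s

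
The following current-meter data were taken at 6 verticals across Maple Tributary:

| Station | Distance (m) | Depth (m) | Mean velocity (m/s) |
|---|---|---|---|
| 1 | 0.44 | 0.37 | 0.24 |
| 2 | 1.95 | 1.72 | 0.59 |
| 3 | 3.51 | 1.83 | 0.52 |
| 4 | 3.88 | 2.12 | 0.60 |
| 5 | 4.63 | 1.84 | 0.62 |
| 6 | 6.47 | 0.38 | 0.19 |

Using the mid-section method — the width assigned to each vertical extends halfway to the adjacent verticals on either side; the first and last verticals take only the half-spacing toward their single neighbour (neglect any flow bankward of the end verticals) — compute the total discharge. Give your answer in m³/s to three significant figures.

w_1 = (1.95 − 0.44)/2 = 0.755 m; q_1 = 0.24 × 0.37 × 0.755 = 0.06704 m³/s
w_2 = (3.51 − 0.44)/2 = 1.535 m; q_2 = 0.59 × 1.72 × 1.535 = 1.558 m³/s
w_3 = (3.88 − 1.95)/2 = 0.965 m; q_3 = 0.52 × 1.83 × 0.965 = 0.9183 m³/s
w_4 = (4.63 − 3.51)/2 = 0.56 m; q_4 = 0.60 × 2.12 × 0.56 = 0.7123 m³/s
w_5 = (6.47 − 3.88)/2 = 1.295 m; q_5 = 0.62 × 1.84 × 1.295 = 1.477 m³/s
w_6 = (6.47 − 4.63)/2 = 0.92 m; q_6 = 0.19 × 0.38 × 0.92 = 0.06642 m³/s
Q = Σ qᵢ = 4.799 m³/s

4.80 m³/s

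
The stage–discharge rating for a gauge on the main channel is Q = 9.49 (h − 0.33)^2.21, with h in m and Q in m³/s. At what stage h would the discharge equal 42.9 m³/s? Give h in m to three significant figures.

h − h₀ = (Q/C)^(1/b) = (42.9/9.49)^(1/2.21) = 1.979 m
h = 0.33 + 1.979 = 2.309 m

2.31 m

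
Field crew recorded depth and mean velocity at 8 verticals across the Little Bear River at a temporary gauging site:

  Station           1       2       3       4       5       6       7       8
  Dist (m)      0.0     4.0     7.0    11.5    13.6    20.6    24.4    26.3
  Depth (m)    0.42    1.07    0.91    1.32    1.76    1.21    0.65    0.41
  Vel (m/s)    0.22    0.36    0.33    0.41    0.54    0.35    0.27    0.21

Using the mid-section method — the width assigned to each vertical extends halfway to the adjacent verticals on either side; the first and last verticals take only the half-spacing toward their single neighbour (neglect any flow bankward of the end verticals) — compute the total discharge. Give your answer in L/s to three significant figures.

w_1 = (4.0 − 0.0)/2 = 2 m; q_1 = 0.22 × 0.42 × 2 = 0.1848 m³/s
w_2 = (7.0 − 0.0)/2 = 3.5 m; q_2 = 0.36 × 1.07 × 3.5 = 1.348 m³/s
w_3 = (11.5 − 4.0)/2 = 3.75 m; q_3 = 0.33 × 0.91 × 3.75 = 1.126 m³/s
w_4 = (13.6 − 7.0)/2 = 3.3 m; q_4 = 0.41 × 1.32 × 3.3 = 1.786 m³/s
w_5 = (20.6 − 11.5)/2 = 4.55 m; q_5 = 0.54 × 1.76 × 4.55 = 4.324 m³/s
w_6 = (24.4 − 13.6)/2 = 5.4 m; q_6 = 0.35 × 1.21 × 5.4 = 2.287 m³/s
w_7 = (26.3 − 20.6)/2 = 2.85 m; q_7 = 0.27 × 0.65 × 2.85 = 0.5002 m³/s
w_8 = (26.3 − 24.4)/2 = 0.95 m; q_8 = 0.21 × 0.41 × 0.95 = 0.08180 m³/s
Q = Σ qᵢ = 11.64 m³/s
= 11.64 × 1000 = 11640 L/s

11600 L/s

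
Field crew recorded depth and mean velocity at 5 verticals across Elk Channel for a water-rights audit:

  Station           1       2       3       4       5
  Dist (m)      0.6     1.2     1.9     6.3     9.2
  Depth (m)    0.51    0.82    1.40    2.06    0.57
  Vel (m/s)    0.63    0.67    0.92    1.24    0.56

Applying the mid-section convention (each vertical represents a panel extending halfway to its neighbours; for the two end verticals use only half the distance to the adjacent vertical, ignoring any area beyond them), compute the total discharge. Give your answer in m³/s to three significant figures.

w_1 = (1.2 − 0.6)/2 = 0.3 m; q_1 = 0.63 × 0.51 × 0.3 = 0.09639 m³/s
w_2 = (1.9 − 0.6)/2 = 0.65 m; q_2 = 0.67 × 0.82 × 0.65 = 0.3571 m³/s
w_3 = (6.3 − 1.2)/2 = 2.55 m; q_3 = 0.92 × 1.40 × 2.55 = 3.284 m³/s
w_4 = (9.2 − 1.9)/2 = 3.65 m; q_4 = 1.24 × 2.06 × 3.65 = 9.324 m³/s
w_5 = (9.2 − 6.3)/2 = 1.45 m; q_5 = 0.56 × 0.57 × 1.45 = 0.4628 m³/s
Q = Σ qᵢ = 13.52 m³/s

13.5 m³/s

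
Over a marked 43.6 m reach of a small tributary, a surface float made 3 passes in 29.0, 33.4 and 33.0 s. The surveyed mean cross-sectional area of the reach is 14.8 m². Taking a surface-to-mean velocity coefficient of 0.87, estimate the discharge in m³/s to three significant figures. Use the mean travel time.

t̄ = (29.0 + 33.4 + 33.0) / 3 = 31.8 s
v_surface = L / t̄ = 43.6 / 31.8 = 1.371 m/s
v_mean = 0.87 × 1.371 = 1.193 m/s
Q = A × v_mean = 14.8 × 1.193 = 17.65 m³/s

17.7 m³/s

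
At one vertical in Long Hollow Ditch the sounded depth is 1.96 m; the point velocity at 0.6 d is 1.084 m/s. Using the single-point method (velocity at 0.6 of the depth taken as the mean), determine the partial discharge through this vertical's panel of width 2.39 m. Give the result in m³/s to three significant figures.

v̄ = v₀.₆ = 1.084 m/s
q = v̄ × d × w = 1.084 × 1.96 × 2.39 = 5.078 m³/s

5.08 m³/s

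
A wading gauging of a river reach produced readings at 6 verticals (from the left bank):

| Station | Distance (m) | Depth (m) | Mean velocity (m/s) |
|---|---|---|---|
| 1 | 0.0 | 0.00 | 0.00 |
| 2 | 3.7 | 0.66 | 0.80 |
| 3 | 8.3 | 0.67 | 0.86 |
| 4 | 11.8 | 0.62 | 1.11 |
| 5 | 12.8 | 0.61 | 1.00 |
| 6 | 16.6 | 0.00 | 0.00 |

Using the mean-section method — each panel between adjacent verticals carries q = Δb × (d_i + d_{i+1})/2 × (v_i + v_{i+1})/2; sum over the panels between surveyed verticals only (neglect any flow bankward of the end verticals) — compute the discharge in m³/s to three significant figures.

6.48 m³/s

Panel 1-2: Δb = 3.7 m, d̄ = (0.00+0.66)/2 = 0.33, v̄ = (0.00+0.80)/2 = 0.4 → q = 3.7×0.33×0.4 = 0.4884 m³/s
Panel 2-3: Δb = 4.6 m, d̄ = (0.66+0.67)/2 = 0.665, v̄ = (0.80+0.86)/2 = 0.83 → q = 4.6×0.665×0.83 = 2.539 m³/s
Panel 3-4: Δb = 3.5 m, d̄ = (0.67+0.62)/2 = 0.645, v̄ = (0.86+1.11)/2 = 0.985 → q = 3.5×0.645×0.985 = 2.224 m³/s
Panel 4-5: Δb = 1 m, d̄ = (0.62+0.61)/2 = 0.615, v̄ = (1.11+1.00)/2 = 1.055 → q = 1×0.615×1.055 = 0.6488 m³/s
Panel 5-6: Δb = 3.8 m, d̄ = (0.61+0.00)/2 = 0.305, v̄ = (1.00+0.00)/2 = 0.5 → q = 3.8×0.305×0.5 = 0.5795 m³/s
Q = Σ q = 6.479 m³/s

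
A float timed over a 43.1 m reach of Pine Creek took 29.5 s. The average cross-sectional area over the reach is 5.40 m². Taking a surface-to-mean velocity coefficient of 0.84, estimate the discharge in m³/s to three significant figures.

v_surface = L / t̄ = 43.1 / 29.5 = 1.461 m/s
v_mean = 0.84 × 1.461 = 1.227 m/s
Q = A × v_mean = 5.40 × 1.227 = 6.627 m³/s

6.63 m³/s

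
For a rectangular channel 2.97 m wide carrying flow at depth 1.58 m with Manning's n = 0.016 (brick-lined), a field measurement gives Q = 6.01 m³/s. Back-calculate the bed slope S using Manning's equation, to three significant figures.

A = b·y = 2.97 × 1.58 = 4.693 m²
P = b + 2y = 2.97 + 2×1.58 = 6.130 m
R = A/P = 4.693/6.130 = 0.7655 m
S = (Q·n / (1·A·R^(2/3)))² = (6.01×0.016 / (1×4.693×0.8368))² = 0.0005996

0.000600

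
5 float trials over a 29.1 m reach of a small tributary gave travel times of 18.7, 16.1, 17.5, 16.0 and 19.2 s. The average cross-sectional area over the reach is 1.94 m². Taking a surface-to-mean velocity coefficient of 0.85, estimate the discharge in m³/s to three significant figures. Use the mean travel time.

2.74 m³/s

t̄ = (18.7 + 16.1 + 17.5 + 16.0 + 19.2) / 5 = 17.5 s
v_surface = L / t̄ = 29.1 / 17.5 = 1.663 m/s
v_mean = 0.85 × 1.663 = 1.413 m/s
Q = A × v_mean = 1.94 × 1.413 = 2.742 m³/s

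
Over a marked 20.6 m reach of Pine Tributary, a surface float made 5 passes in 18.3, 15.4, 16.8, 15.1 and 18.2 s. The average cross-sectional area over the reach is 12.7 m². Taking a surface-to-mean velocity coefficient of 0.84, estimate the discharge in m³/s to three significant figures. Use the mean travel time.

t̄ = (18.3 + 15.4 + 16.8 + 15.1 + 18.2) / 5 = 16.76 s
v_surface = L / t̄ = 20.6 / 16.76 = 1.229 m/s
v_mean = 0.84 × 1.229 = 1.032 m/s
Q = A × v_mean = 12.7 × 1.032 = 13.11 m³/s

13.1 m³/s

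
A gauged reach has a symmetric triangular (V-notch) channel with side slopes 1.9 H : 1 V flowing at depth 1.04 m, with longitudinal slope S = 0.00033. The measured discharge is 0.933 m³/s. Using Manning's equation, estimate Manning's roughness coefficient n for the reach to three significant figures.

0.0238

A = z·y² = 1.9×1.04² = 2.055 m²
P = 2y√(1+z²) = 2×1.04×√(1+1.9²) = 4.466 m
R = A/P = 2.055/4.466 = 0.4602 m
n = (1/Q)·A·R^(2/3)·S^(1/2) = (1/0.933) × 2.055 × 0.5960 × 0.01817 = 0.02385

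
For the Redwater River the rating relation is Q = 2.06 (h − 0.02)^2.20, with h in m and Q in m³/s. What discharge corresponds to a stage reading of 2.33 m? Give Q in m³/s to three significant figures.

13.0 m³/s

Q = 2.06 × (2.33 − 0.02)^2.20 = 2.06 × 2.31^2.20 = 13.00 m³/s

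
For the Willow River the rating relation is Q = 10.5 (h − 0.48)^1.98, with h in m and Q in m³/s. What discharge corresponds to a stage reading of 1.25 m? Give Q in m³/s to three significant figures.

Q = 10.5 × (1.25 − 0.48)^1.98 = 10.5 × 0.77^1.98 = 6.258 m³/s

6.26 m³/s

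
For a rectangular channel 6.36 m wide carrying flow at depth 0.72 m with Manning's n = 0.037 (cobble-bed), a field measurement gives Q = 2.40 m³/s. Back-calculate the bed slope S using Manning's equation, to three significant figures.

0.000765

A = b·y = 6.36 × 0.72 = 4.579 m²
P = b + 2y = 6.36 + 2×0.72 = 7.800 m
R = A/P = 4.579/7.800 = 0.5871 m
S = (Q·n / (1·A·R^(2/3)))² = (2.40×0.037 / (1×4.579×0.7011))² = 0.0007650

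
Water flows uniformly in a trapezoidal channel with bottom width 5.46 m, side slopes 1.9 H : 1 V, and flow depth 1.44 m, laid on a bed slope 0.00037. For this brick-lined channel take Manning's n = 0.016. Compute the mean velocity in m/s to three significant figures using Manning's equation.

1.21 m/s

A = (b + z·y)·y = (5.46 + 1.9×1.44)×1.44 = 11.80 m²
P = b + 2y√(1+z²) = 5.46 + 2×1.44×√(1+1.9²) = 11.64 m
R = A/P = 11.80/11.64 = 1.014 m
Q = (1/n)·A·R^(2/3)·S^(1/2) = (1/0.016) × 11.80 × 1.014^(2/3) × 0.00037^(1/2) = 14.32 m³/s
V = Q/A = 14.32/11.80 = 1.213 m/s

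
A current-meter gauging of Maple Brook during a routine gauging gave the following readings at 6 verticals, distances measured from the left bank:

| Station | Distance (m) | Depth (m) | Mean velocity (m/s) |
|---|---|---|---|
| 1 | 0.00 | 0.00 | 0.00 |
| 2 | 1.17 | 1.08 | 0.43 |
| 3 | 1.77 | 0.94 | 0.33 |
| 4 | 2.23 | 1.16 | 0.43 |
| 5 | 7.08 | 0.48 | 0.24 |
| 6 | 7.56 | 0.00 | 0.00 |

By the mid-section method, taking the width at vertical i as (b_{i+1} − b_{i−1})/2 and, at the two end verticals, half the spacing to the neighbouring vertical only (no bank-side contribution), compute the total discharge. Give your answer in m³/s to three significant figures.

w_2 = (1.77 − 0.00)/2 = 0.885 m; q_2 = 0.43 × 1.08 × 0.885 = 0.4110 m³/s
w_3 = (2.23 − 1.17)/2 = 0.53 m; q_3 = 0.33 × 0.94 × 0.53 = 0.1644 m³/s
w_4 = (7.08 − 1.77)/2 = 2.655 m; q_4 = 0.43 × 1.16 × 2.655 = 1.324 m³/s
w_5 = (7.56 − 2.23)/2 = 2.665 m; q_5 = 0.24 × 0.48 × 2.665 = 0.3070 m³/s
Stations 1, 6 contribute zero (depth or velocity is 0).
Q = Σ qᵢ = 2.207 m³/s

2.21 m³/s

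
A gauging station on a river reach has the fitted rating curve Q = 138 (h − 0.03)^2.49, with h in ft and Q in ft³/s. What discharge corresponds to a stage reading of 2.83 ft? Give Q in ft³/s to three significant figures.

Q = 138 × (2.83 − 0.03)^2.49 = 138 × 2.8^2.49 = 1792 ft³/s

1790 ft³/s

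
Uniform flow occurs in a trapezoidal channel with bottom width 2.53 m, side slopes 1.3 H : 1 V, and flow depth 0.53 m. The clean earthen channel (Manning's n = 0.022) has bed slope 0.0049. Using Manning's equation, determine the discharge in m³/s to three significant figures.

A = (b + z·y)·y = (2.53 + 1.3×0.53)×0.53 = 1.706 m²
P = b + 2y√(1+z²) = 2.53 + 2×0.53×√(1+1.3²) = 4.269 m
R = A/P = 1.706/4.269 = 0.3997 m
Q = (1/n)·A·R^(2/3)·S^(1/2) = (1/0.022) × 1.706 × 0.3997^(2/3) × 0.0049^(1/2) = 2.945 m³/s

2.95 m³/s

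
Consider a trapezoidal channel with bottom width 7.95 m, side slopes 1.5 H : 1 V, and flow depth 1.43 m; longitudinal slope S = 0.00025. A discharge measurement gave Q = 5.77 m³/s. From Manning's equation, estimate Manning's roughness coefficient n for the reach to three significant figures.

0.0422

A = (b + z·y)·y = (7.95 + 1.5×1.43)×1.43 = 14.44 m²
P = b + 2y√(1+z²) = 7.95 + 2×1.43×√(1+1.5²) = 13.11 m
R = A/P = 14.44/13.11 = 1.101 m
n = (1/Q)·A·R^(2/3)·S^(1/2) = (1/5.77) × 14.44 × 1.067 × 0.01581 = 0.04219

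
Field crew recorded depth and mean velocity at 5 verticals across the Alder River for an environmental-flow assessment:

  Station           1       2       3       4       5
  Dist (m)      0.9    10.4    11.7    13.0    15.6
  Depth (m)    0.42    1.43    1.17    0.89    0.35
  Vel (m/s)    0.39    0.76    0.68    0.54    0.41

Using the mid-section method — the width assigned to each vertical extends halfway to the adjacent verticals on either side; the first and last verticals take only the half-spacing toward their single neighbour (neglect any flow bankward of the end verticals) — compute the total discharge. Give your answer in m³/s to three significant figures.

8.80 m³/s

w_1 = (10.4 − 0.9)/2 = 4.75 m; q_1 = 0.39 × 0.42 × 4.75 = 0.7781 m³/s
w_2 = (11.7 − 0.9)/2 = 5.4 m; q_2 = 0.76 × 1.43 × 5.4 = 5.869 m³/s
w_3 = (13.0 − 10.4)/2 = 1.3 m; q_3 = 0.68 × 1.17 × 1.3 = 1.034 m³/s
w_4 = (15.6 − 11.7)/2 = 1.95 m; q_4 = 0.54 × 0.89 × 1.95 = 0.9372 m³/s
w_5 = (15.6 − 13.0)/2 = 1.3 m; q_5 = 0.41 × 0.35 × 1.3 = 0.1866 m³/s
Q = Σ qᵢ = 8.805 m³/s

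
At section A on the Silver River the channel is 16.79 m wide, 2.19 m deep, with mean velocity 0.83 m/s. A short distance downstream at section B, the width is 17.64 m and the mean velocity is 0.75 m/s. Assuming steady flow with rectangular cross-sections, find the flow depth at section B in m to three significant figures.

2.31 m

Q = A₁V₁ = (16.79×2.19) × 0.83 = 30.52 m³/s
d₂ = Q/(b₂ V₂) = 30.52/(17.64×0.75) = 2.307 m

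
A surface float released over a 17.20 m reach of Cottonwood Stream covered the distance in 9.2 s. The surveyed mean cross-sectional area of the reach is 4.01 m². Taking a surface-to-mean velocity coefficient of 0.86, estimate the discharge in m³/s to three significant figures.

v_surface = L / t̄ = 17.20 / 9.2 = 1.870 m/s
v_mean = 0.86 × 1.870 = 1.608 m/s
Q = A × v_mean = 4.01 × 1.608 = 6.447 m³/s

6.45 m³/s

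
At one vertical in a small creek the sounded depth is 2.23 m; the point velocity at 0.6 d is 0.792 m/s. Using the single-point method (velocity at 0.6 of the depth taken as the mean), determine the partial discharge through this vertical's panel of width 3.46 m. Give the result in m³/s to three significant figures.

v̄ = v₀.₆ = 0.792 m/s
q = v̄ × d × w = 0.7920 × 2.23 × 3.46 = 6.111 m³/s

6.11 m³/s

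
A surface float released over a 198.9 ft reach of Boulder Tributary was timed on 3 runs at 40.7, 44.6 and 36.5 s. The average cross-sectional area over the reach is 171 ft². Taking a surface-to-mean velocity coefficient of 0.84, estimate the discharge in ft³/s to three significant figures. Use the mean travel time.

704 ft³/s

t̄ = (40.7 + 44.6 + 36.5) / 3 = 40.6 s
v_surface = L / t̄ = 198.9 / 40.6 = 4.899 ft/s
v_mean = 0.84 × 4.899 = 4.115 ft/s
Q = A × v_mean = 171 × 4.115 = 703.7 ft³/s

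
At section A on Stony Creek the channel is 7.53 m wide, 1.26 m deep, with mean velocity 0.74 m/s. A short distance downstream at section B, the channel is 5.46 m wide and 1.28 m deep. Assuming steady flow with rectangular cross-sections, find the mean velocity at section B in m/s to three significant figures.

Q = A₁V₁ = (7.53×1.26) × 0.74 = 7.021 m³/s
A₂ = 5.46 × 1.28 = 6.989 m²
V₂ = Q/A₂ = 7.021/6.989 = 1.005 m/s

1.00 m/s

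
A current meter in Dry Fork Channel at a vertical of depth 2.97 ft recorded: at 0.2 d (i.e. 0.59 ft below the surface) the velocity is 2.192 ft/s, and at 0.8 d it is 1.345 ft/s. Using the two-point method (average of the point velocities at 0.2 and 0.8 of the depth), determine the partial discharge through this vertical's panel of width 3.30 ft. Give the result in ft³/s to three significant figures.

17.3 ft³/s

v̄ = (2.192 + 1.345) / 2 = 1.769 ft/s
q = v̄ × d × w = 1.769 × 2.97 × 3.30 = 17.33 ft³/s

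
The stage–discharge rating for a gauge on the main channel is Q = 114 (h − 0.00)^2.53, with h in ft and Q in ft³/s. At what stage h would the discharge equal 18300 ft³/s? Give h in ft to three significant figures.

7.44 ft

h − h₀ = (Q/C)^(1/b) = (18300/114)^(1/2.53) = 7.443 ft
h = 0.00 + 7.443 = 7.443 ft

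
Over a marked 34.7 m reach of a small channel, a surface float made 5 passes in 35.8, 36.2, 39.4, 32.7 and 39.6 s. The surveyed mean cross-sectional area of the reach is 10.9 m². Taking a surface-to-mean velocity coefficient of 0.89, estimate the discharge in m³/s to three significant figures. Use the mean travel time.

9.16 m³/s

t̄ = (35.8 + 36.2 + 39.4 + 32.7 + 39.6) / 5 = 36.74 s
v_surface = L / t̄ = 34.7 / 36.74 = 0.9445 m/s
v_mean = 0.89 × 0.9445 = 0.8406 m/s
Q = A × v_mean = 10.9 × 0.8406 = 9.162 m³/s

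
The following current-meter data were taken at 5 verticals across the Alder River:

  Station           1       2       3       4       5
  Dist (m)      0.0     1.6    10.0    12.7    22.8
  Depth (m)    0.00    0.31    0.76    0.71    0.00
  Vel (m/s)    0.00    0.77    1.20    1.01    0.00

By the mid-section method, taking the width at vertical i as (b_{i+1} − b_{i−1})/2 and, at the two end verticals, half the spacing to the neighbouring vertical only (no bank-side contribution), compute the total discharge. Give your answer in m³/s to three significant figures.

w_2 = (10.0 − 0.0)/2 = 5 m; q_2 = 0.77 × 0.31 × 5 = 1.194 m³/s
w_3 = (12.7 − 1.6)/2 = 5.55 m; q_3 = 1.20 × 0.76 × 5.55 = 5.062 m³/s
w_4 = (22.8 − 10.0)/2 = 6.4 m; q_4 = 1.01 × 0.71 × 6.4 = 4.589 m³/s
Stations 1, 5 contribute zero (depth or velocity is 0).
Q = Σ qᵢ = 10.84 m³/s

10.8 m³/s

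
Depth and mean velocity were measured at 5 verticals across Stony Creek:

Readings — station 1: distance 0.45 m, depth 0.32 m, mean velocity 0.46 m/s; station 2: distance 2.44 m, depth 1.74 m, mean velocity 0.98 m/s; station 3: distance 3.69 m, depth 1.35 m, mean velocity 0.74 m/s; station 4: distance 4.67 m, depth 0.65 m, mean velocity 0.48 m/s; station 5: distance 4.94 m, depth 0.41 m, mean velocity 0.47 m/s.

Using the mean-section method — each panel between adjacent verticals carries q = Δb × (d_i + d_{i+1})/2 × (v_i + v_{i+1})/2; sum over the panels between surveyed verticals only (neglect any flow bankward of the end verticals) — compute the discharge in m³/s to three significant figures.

Panel 1-2: Δb = 1.99 m, d̄ = (0.32+1.74)/2 = 1.03, v̄ = (0.46+0.98)/2 = 0.72 → q = 1.99×1.03×0.72 = 1.476 m³/s
Panel 2-3: Δb = 1.25 m, d̄ = (1.74+1.35)/2 = 1.545, v̄ = (0.98+0.74)/2 = 0.86 → q = 1.25×1.545×0.86 = 1.661 m³/s
Panel 3-4: Δb = 0.98 m, d̄ = (1.35+0.65)/2 = 1, v̄ = (0.74+0.48)/2 = 0.61 → q = 0.98×1×0.61 = 0.5978 m³/s
Panel 4-5: Δb = 0.27 m, d̄ = (0.65+0.41)/2 = 0.53, v̄ = (0.48+0.47)/2 = 0.475 → q = 0.27×0.53×0.475 = 0.06797 m³/s
Q = Σ q = 3.802 m³/s

3.80 m³/s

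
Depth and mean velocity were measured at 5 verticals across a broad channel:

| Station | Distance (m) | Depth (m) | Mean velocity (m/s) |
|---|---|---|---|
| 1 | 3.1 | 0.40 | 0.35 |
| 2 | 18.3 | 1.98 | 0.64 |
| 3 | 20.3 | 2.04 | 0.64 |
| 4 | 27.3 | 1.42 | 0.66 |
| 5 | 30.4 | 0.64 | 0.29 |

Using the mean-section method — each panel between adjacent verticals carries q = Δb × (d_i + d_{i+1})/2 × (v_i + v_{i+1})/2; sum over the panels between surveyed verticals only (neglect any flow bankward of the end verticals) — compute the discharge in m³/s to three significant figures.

Panel 1-2: Δb = 15.2 m, d̄ = (0.40+1.98)/2 = 1.19, v̄ = (0.35+0.64)/2 = 0.495 → q = 15.2×1.19×0.495 = 8.954 m³/s
Panel 2-3: Δb = 2 m, d̄ = (1.98+2.04)/2 = 2.01, v̄ = (0.64+0.64)/2 = 0.64 → q = 2×2.01×0.64 = 2.573 m³/s
Panel 3-4: Δb = 7 m, d̄ = (2.04+1.42)/2 = 1.73, v̄ = (0.64+0.66)/2 = 0.65 → q = 7×1.73×0.65 = 7.872 m³/s
Panel 4-5: Δb = 3.1 m, d̄ = (1.42+0.64)/2 = 1.03, v̄ = (0.66+0.29)/2 = 0.475 → q = 3.1×1.03×0.475 = 1.517 m³/s
Q = Σ q = 20.91 m³/s

20.9 m³/s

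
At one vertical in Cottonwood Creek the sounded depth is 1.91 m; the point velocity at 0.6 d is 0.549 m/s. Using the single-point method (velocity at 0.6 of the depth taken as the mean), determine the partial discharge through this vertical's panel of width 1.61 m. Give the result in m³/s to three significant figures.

1.69 m³/s

v̄ = v₀.₆ = 0.549 m/s
q = v̄ × d × w = 0.5490 × 1.91 × 1.61 = 1.688 m³/s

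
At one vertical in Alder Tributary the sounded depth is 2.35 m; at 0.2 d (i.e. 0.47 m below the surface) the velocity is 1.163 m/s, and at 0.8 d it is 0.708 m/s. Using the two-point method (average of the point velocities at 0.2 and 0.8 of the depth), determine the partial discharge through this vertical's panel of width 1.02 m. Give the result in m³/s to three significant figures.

2.24 m³/s

v̄ = (1.163 + 0.708) / 2 = 0.9355 m/s
q = v̄ × d × w = 0.9355 × 2.35 × 1.02 = 2.242 m³/s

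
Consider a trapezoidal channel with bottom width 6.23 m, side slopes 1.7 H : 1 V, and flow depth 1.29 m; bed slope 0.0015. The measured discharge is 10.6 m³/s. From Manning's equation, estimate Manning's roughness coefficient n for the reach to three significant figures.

A = (b + z·y)·y = (6.23 + 1.7×1.29)×1.29 = 10.87 m²
P = b + 2y√(1+z²) = 6.23 + 2×1.29×√(1+1.7²) = 11.32 m
R = A/P = 10.87/11.32 = 0.9600 m
n = (1/Q)·A·R^(2/3)·S^(1/2) = (1/10.6) × 10.87 × 0.9731 × 0.03873 = 0.03863

0.0386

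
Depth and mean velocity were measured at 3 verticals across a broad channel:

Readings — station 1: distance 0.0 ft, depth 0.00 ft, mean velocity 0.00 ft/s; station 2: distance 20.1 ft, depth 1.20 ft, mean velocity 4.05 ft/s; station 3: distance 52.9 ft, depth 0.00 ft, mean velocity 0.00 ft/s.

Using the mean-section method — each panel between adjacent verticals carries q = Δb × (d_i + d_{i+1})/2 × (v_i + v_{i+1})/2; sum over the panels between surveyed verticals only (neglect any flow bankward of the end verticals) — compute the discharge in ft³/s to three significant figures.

Panel 1-2: Δb = 20.1 ft, d̄ = (0.00+1.20)/2 = 0.6, v̄ = (0.00+4.05)/2 = 2.025 → q = 20.1×0.6×2.025 = 24.42 ft³/s
Panel 2-3: Δb = 32.8 ft, d̄ = (1.20+0.00)/2 = 0.6, v̄ = (4.05+0.00)/2 = 2.025 → q = 32.8×0.6×2.025 = 39.85 ft³/s
Q = Σ q = 64.27 ft³/s

64.3 ft³/s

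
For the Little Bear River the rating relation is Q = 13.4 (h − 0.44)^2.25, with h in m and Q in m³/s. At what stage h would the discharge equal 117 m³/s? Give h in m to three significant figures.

3.06 m

h − h₀ = (Q/C)^(1/b) = (117/13.4)^(1/2.25) = 2.620 m
h = 0.44 + 2.620 = 3.060 m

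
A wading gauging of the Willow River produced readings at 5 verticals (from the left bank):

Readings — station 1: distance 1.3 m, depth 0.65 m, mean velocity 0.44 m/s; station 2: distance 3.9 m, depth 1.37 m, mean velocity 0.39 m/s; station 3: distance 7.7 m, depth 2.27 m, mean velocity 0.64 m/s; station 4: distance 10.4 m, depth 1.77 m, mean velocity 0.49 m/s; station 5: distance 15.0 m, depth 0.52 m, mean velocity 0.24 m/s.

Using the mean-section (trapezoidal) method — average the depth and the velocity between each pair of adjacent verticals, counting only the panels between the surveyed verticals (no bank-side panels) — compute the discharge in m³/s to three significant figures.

9.66 m³/s

Panel 1-2: Δb = 2.6 m, d̄ = (0.65+1.37)/2 = 1.01, v̄ = (0.44+0.39)/2 = 0.415 → q = 2.6×1.01×0.415 = 1.090 m³/s
Panel 2-3: Δb = 3.8 m, d̄ = (1.37+2.27)/2 = 1.82, v̄ = (0.39+0.64)/2 = 0.515 → q = 3.8×1.82×0.515 = 3.562 m³/s
Panel 3-4: Δb = 2.7 m, d̄ = (2.27+1.77)/2 = 2.02, v̄ = (0.64+0.49)/2 = 0.565 → q = 2.7×2.02×0.565 = 3.082 m³/s
Panel 4-5: Δb = 4.6 m, d̄ = (1.77+0.52)/2 = 1.145, v̄ = (0.49+0.24)/2 = 0.365 → q = 4.6×1.145×0.365 = 1.922 m³/s
Q = Σ q = 9.655 m³/s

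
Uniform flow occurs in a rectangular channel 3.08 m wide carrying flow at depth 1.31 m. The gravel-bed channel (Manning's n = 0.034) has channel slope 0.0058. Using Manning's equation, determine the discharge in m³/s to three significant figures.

A = b·y = 3.08 × 1.31 = 4.035 m²
P = b + 2y = 3.08 + 2×1.31 = 5.700 m
R = A/P = 4.035/5.700 = 0.7079 m
Q = (1/n)·A·R^(2/3)·S^(1/2) = (1/0.034) × 4.035 × 0.7079^(2/3) × 0.0058^(1/2) = 7.178 m³/s

7.18 m³/s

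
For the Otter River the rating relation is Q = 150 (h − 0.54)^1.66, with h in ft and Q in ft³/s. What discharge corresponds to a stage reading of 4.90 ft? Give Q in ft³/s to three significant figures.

Q = 150 × (4.90 − 0.54)^1.66 = 150 × 4.36^1.66 = 1728 ft³/s

1730 ft³/s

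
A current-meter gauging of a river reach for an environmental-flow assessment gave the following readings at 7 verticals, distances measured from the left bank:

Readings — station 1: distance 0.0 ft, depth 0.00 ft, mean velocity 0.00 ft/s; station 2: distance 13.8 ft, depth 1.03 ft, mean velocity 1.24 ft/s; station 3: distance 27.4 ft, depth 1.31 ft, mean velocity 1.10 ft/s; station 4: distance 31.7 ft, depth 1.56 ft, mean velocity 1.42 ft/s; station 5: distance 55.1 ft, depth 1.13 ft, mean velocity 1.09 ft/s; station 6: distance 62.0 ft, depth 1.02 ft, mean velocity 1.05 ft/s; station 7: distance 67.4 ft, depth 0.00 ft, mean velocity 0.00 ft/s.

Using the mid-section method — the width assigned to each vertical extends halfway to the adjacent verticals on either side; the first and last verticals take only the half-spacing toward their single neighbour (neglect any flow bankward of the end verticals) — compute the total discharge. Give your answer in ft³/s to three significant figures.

86.3 ft³/s

w_2 = (27.4 − 0.0)/2 = 13.7 ft; q_2 = 1.24 × 1.03 × 13.7 = 17.50 ft³/s
w_3 = (31.7 − 13.8)/2 = 8.95 ft; q_3 = 1.10 × 1.31 × 8.95 = 12.90 ft³/s
w_4 = (55.1 − 27.4)/2 = 13.85 ft; q_4 = 1.42 × 1.56 × 13.85 = 30.68 ft³/s
w_5 = (62.0 − 31.7)/2 = 15.15 ft; q_5 = 1.09 × 1.13 × 15.15 = 18.66 ft³/s
w_6 = (67.4 − 55.1)/2 = 6.15 ft; q_6 = 1.05 × 1.02 × 6.15 = 6.587 ft³/s
Stations 1, 7 contribute zero (depth or velocity is 0).
Q = Σ qᵢ = 86.32 ft³/s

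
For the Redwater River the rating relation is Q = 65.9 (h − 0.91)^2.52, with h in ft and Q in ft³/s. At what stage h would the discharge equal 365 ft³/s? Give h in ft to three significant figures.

2.88 ft

h − h₀ = (Q/C)^(1/b) = (365/65.9)^(1/2.52) = 1.972 ft
h = 0.91 + 1.972 = 2.882 ft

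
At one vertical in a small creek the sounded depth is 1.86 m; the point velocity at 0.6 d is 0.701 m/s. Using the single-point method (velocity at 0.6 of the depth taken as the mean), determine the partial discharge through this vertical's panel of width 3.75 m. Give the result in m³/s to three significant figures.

4.89 m³/s

v̄ = v₀.₆ = 0.701 m/s
q = v̄ × d × w = 0.7010 × 1.86 × 3.75 = 4.889 m³/s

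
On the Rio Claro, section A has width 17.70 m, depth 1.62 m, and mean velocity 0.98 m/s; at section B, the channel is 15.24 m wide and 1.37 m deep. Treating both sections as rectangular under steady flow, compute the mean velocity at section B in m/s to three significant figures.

Q = A₁V₁ = (17.70×1.62) × 0.98 = 28.10 m³/s
A₂ = 15.24 × 1.37 = 20.88 m²
V₂ = Q/A₂ = 28.10/20.88 = 1.346 m/s

1.35 m/s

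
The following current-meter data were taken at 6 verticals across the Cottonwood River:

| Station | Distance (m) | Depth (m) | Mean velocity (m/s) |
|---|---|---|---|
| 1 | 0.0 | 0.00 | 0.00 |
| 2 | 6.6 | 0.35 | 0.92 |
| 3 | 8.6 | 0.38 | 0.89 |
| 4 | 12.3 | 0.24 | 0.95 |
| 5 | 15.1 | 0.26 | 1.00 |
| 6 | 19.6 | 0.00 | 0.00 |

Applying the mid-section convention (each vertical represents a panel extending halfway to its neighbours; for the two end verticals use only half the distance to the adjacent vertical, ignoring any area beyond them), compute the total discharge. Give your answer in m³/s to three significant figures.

4.04 m³/s

w_2 = (8.6 − 0.0)/2 = 4.3 m; q_2 = 0.92 × 0.35 × 4.3 = 1.385 m³/s
w_3 = (12.3 − 6.6)/2 = 2.85 m; q_3 = 0.89 × 0.38 × 2.85 = 0.9639 m³/s
w_4 = (15.1 − 8.6)/2 = 3.25 m; q_4 = 0.95 × 0.24 × 3.25 = 0.7410 m³/s
w_5 = (19.6 − 12.3)/2 = 3.65 m; q_5 = 1.00 × 0.26 × 3.65 = 0.9490 m³/s
Stations 1, 6 contribute zero (depth or velocity is 0).
Q = Σ qᵢ = 4.038 m³/s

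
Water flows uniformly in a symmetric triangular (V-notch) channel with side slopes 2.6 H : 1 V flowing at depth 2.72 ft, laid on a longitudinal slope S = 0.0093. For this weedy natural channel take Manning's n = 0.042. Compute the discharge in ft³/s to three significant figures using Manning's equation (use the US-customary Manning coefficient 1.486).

A = z·y² = 2.6×2.72² = 19.24 ft²
P = 2y√(1+z²) = 2×2.72×√(1+2.6²) = 15.15 ft
R = A/P = 19.24/15.15 = 1.269 ft
Q = (1.486/n)·A·R^(2/3)·S^(1/2) = (1.486/0.042) × 19.24 × 1.269^(2/3) × 0.0093^(1/2) = 76.94 ft³/s

76.9 ft³/s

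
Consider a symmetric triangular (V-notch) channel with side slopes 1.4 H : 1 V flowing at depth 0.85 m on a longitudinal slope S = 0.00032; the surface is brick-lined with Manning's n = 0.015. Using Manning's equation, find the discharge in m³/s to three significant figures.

A = z·y² = 1.4×0.85² = 1.012 m²
P = 2y√(1+z²) = 2×0.85×√(1+1.4²) = 2.925 m
R = A/P = 1.012/2.925 = 0.3458 m
Q = (1/n)·A·R^(2/3)·S^(1/2) = (1/0.015) × 1.012 × 0.3458^(2/3) × 0.00032^(1/2) = 0.5943 m³/s

0.594 m³/s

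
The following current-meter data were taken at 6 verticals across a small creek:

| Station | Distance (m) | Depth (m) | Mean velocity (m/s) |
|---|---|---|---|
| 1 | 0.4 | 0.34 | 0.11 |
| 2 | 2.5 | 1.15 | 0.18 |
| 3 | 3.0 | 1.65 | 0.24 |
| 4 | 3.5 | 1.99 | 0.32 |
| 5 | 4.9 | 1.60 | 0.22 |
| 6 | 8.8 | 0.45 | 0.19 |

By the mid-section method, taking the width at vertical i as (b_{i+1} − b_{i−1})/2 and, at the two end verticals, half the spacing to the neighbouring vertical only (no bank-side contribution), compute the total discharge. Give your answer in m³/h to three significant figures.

w_1 = (2.5 − 0.4)/2 = 1.05 m; q_1 = 0.11 × 0.34 × 1.05 = 0.03927 m³/s
w_2 = (3.0 − 0.4)/2 = 1.3 m; q_2 = 0.18 × 1.15 × 1.3 = 0.2691 m³/s
w_3 = (3.5 − 2.5)/2 = 0.5 m; q_3 = 0.24 × 1.65 × 0.5 = 0.1980 m³/s
w_4 = (4.9 − 3.0)/2 = 0.95 m; q_4 = 0.32 × 1.99 × 0.95 = 0.6050 m³/s
w_5 = (8.8 − 3.5)/2 = 2.65 m; q_5 = 0.22 × 1.60 × 2.65 = 0.9328 m³/s
w_6 = (8.8 − 4.9)/2 = 1.95 m; q_6 = 0.19 × 0.45 × 1.95 = 0.1667 m³/s
Q = Σ qᵢ = 2.211 m³/s
= 2.211 × 3600 = 7959 m³/h

7960 m³/h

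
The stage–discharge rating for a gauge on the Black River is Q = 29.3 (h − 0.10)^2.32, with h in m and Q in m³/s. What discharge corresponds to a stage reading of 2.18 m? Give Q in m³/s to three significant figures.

Q = 29.3 × (2.18 − 0.10)^2.32 = 29.3 × 2.08^2.32 = 160.2 m³/s

160 m³/s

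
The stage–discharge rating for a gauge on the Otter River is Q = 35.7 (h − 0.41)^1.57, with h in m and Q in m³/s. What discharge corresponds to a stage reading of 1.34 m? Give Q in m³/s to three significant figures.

Q = 35.7 × (1.34 − 0.41)^1.57 = 35.7 × 0.93^1.57 = 31.86 m³/s

31.9 m³/s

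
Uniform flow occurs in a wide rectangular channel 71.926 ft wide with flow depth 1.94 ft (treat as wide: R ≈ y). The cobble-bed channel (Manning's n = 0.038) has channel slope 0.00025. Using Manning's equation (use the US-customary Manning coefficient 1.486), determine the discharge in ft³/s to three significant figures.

134 ft³/s

A = b·y = 71.926 × 1.94 = 139.5 ft²
Wide channel: R ≈ y = 1.94 ft
Q = (1.486/n)·A·R^(2/3)·S^(1/2) = (1.486/0.038) × 139.5 × 1.940^(2/3) × 0.00025^(1/2) = 134.2 ft³/s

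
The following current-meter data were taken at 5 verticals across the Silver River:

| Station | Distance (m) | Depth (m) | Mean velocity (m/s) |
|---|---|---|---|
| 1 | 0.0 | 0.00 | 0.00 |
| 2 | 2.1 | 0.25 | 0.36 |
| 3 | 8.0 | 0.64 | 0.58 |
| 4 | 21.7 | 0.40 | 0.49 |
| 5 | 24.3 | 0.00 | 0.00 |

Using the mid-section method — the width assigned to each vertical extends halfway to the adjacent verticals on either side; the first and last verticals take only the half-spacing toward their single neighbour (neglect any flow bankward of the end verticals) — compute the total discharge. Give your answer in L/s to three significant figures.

w_2 = (8.0 − 0.0)/2 = 4 m; q_2 = 0.36 × 0.25 × 4 = 0.3600 m³/s
w_3 = (21.7 − 2.1)/2 = 9.8 m; q_3 = 0.58 × 0.64 × 9.8 = 3.638 m³/s
w_4 = (24.3 − 8.0)/2 = 8.15 m; q_4 = 0.49 × 0.40 × 8.15 = 1.597 m³/s
Stations 1, 5 contribute zero (depth or velocity is 0).
Q = Σ qᵢ = 5.595 m³/s
= 5.595 × 1000 = 5595 L/s

5600 L/s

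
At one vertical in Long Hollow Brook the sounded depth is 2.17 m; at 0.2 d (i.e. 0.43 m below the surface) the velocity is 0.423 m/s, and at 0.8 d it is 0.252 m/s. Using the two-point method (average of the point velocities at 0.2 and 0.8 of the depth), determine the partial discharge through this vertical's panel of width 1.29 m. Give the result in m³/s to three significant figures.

v̄ = (0.423 + 0.252) / 2 = 0.3375 m/s
q = v̄ × d × w = 0.3375 × 2.17 × 1.29 = 0.9448 m³/s

0.945 m³/s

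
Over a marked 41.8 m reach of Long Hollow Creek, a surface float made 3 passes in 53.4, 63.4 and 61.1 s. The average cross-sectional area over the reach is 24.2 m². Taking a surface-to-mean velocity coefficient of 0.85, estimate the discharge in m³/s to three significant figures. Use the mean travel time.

t̄ = (53.4 + 63.4 + 61.1) / 3 = 59.3 s
v_surface = L / t̄ = 41.8 / 59.3 = 0.7049 m/s
v_mean = 0.85 × 0.7049 = 0.5992 m/s
Q = A × v_mean = 24.2 × 0.5992 = 14.50 m³/s

14.5 m³/s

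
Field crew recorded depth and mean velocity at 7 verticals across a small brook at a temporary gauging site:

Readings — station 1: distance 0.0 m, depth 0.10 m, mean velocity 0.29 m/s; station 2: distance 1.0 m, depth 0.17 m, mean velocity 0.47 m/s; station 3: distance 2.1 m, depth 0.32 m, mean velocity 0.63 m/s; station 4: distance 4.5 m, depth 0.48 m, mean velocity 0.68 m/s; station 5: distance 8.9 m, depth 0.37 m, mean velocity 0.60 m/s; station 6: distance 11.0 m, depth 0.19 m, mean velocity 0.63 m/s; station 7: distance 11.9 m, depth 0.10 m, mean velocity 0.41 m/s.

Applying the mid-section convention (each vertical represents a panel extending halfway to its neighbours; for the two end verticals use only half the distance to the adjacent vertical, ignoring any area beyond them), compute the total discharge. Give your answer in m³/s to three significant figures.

w_1 = (1.0 − 0.0)/2 = 0.5 m; q_1 = 0.29 × 0.10 × 0.5 = 0.01450 m³/s
w_2 = (2.1 − 0.0)/2 = 1.05 m; q_2 = 0.47 × 0.17 × 1.05 = 0.08390 m³/s
w_3 = (4.5 − 1.0)/2 = 1.75 m; q_3 = 0.63 × 0.32 × 1.75 = 0.3528 m³/s
w_4 = (8.9 − 2.1)/2 = 3.4 m; q_4 = 0.68 × 0.48 × 3.4 = 1.110 m³/s
w_5 = (11.0 − 4.5)/2 = 3.25 m; q_5 = 0.60 × 0.37 × 3.25 = 0.7215 m³/s
w_6 = (11.9 − 8.9)/2 = 1.5 m; q_6 = 0.63 × 0.19 × 1.5 = 0.1796 m³/s
w_7 = (11.9 − 11.0)/2 = 0.45 m; q_7 = 0.41 × 0.10 × 0.45 = 0.01845 m³/s
Q = Σ qᵢ = 2.480 m³/s

2.48 m³/s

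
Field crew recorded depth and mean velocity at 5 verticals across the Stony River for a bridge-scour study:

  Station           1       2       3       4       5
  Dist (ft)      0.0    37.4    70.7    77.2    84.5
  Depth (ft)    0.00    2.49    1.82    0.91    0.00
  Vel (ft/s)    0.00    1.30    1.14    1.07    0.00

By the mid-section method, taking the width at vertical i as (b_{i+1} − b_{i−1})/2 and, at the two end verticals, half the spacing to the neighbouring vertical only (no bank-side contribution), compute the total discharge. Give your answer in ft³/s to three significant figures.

162 ft³/s

w_2 = (70.7 − 0.0)/2 = 35.35 ft; q_2 = 1.30 × 2.49 × 35.35 = 114.4 ft³/s
w_3 = (77.2 − 37.4)/2 = 19.9 ft; q_3 = 1.14 × 1.82 × 19.9 = 41.29 ft³/s
w_4 = (84.5 − 70.7)/2 = 6.9 ft; q_4 = 1.07 × 0.91 × 6.9 = 6.719 ft³/s
Stations 1, 5 contribute zero (depth or velocity is 0).
Q = Σ qᵢ = 162.4 ft³/s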